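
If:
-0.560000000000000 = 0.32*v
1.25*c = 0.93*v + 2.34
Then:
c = 0.57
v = -1.75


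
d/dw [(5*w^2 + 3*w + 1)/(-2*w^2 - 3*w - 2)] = (-9*w^2 - 16*w - 3)/(4*w^4 + 12*w^3 + 17*w^2 + 12*w + 4)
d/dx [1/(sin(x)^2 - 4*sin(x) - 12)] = 2*(2 - sin(x))*cos(x)/((sin(x) - 6)^2*(sin(x) + 2)^2)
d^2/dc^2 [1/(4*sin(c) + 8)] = (2*sin(c) + cos(c)^2 + 1)/(4*(sin(c) + 2)^3)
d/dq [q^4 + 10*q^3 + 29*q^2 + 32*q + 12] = 4*q^3 + 30*q^2 + 58*q + 32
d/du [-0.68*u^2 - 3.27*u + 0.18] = -1.36*u - 3.27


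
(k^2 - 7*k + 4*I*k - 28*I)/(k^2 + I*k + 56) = (k^2 + k*(-7 + 4*I) - 28*I)/(k^2 + I*k + 56)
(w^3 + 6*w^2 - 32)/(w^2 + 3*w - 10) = (w^2 + 8*w + 16)/(w + 5)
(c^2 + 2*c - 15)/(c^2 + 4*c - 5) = (c - 3)/(c - 1)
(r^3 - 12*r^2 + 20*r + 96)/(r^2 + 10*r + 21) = (r^3 - 12*r^2 + 20*r + 96)/(r^2 + 10*r + 21)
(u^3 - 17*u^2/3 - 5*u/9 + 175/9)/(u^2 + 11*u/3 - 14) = (3*u^2 - 10*u - 25)/(3*(u + 6))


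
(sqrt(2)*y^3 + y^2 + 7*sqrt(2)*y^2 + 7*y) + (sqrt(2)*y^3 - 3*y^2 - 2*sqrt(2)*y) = 2*sqrt(2)*y^3 - 2*y^2 + 7*sqrt(2)*y^2 - 2*sqrt(2)*y + 7*y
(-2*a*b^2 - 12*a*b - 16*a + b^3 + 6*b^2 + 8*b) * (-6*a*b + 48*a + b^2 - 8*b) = 12*a^2*b^3 - 24*a^2*b^2 - 480*a^2*b - 768*a^2 - 8*a*b^4 + 16*a*b^3 + 320*a*b^2 + 512*a*b + b^5 - 2*b^4 - 40*b^3 - 64*b^2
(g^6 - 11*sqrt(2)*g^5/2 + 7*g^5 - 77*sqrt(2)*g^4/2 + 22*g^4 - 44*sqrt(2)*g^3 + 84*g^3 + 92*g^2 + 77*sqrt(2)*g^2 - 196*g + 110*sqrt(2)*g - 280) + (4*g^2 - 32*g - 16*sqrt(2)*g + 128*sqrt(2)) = g^6 - 11*sqrt(2)*g^5/2 + 7*g^5 - 77*sqrt(2)*g^4/2 + 22*g^4 - 44*sqrt(2)*g^3 + 84*g^3 + 96*g^2 + 77*sqrt(2)*g^2 - 228*g + 94*sqrt(2)*g - 280 + 128*sqrt(2)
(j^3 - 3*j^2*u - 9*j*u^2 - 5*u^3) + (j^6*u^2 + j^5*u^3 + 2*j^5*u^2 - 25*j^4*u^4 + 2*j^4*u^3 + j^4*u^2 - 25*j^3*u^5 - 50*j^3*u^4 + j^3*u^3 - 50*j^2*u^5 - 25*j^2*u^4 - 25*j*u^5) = j^6*u^2 + j^5*u^3 + 2*j^5*u^2 - 25*j^4*u^4 + 2*j^4*u^3 + j^4*u^2 - 25*j^3*u^5 - 50*j^3*u^4 + j^3*u^3 + j^3 - 50*j^2*u^5 - 25*j^2*u^4 - 3*j^2*u - 25*j*u^5 - 9*j*u^2 - 5*u^3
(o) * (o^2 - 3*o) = o^3 - 3*o^2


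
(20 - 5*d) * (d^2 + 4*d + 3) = -5*d^3 + 65*d + 60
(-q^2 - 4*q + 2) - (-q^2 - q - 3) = 5 - 3*q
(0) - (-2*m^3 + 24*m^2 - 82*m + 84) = 2*m^3 - 24*m^2 + 82*m - 84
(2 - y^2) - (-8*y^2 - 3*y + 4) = 7*y^2 + 3*y - 2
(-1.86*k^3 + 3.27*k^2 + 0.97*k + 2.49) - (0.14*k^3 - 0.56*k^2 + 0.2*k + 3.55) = -2.0*k^3 + 3.83*k^2 + 0.77*k - 1.06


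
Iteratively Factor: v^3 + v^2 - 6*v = (v)*(v^2 + v - 6) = v*(v + 3)*(v - 2)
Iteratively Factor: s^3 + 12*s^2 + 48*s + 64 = (s + 4)*(s^2 + 8*s + 16) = (s + 4)^2*(s + 4)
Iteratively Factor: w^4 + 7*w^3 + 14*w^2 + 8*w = (w + 1)*(w^3 + 6*w^2 + 8*w) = (w + 1)*(w + 2)*(w^2 + 4*w) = w*(w + 1)*(w + 2)*(w + 4)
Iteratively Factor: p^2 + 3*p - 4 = (p - 1)*(p + 4)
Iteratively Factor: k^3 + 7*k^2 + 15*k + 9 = (k + 3)*(k^2 + 4*k + 3) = (k + 3)^2*(k + 1)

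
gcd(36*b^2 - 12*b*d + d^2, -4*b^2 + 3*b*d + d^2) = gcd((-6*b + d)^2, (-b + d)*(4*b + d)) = 1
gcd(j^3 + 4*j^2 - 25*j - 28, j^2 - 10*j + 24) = j - 4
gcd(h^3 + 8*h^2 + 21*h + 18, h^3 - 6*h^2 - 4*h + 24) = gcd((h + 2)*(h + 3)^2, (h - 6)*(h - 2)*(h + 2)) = h + 2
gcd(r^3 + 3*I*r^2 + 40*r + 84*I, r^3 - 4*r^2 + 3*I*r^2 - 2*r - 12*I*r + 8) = r + 2*I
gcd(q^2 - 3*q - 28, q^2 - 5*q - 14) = q - 7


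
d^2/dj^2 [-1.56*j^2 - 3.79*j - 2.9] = -3.12000000000000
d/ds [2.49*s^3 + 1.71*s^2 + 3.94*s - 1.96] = 7.47*s^2 + 3.42*s + 3.94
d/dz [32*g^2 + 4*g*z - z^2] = 4*g - 2*z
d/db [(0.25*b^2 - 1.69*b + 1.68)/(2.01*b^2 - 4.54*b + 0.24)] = (2.2619*b^2 - 6.6336*b + 7.2216)/(4.0401*b^4 - 18.2508*b^3 + 21.5764*b^2 - 2.1792*b + 0.0576)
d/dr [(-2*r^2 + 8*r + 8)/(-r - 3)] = 2*(r^2 + 6*r - 8)/(r^2 + 6*r + 9)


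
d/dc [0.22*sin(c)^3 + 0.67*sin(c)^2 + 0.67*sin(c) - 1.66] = (0.66*sin(c)^2 + 1.34*sin(c) + 0.67)*cos(c)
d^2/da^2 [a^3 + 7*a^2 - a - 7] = 6*a + 14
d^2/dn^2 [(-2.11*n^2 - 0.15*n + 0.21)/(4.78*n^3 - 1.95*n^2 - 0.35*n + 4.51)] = (-96.4202479999999*n^6 - 20.56356*n^5 + 44.786688*n^4 + 606.736352*n^3 - 69.85116*n^2 - 34.217928*n - 82.563632)/(109.215352*n^9 - 133.66314*n^8 + 30.53703*n^7 + 321.298077*n^6 - 254.462235*n^5 + 5.45981999999999*n^4 + 310.102609*n^3 - 117.33216*n^2 - 21.357105*n + 91.733851)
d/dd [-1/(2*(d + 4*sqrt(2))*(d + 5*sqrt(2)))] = (d + 9*sqrt(2)/2)/((d + 4*sqrt(2))^2*(d + 5*sqrt(2))^2)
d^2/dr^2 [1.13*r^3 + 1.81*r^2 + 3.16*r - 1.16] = 6.78*r + 3.62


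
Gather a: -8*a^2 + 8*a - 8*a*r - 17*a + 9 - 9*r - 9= -8*a^2 + a*(-8*r - 9) - 9*r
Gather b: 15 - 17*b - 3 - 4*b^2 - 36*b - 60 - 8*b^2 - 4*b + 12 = -12*b^2 - 57*b - 36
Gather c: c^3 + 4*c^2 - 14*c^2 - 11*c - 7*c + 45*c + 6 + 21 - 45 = c^3 - 10*c^2 + 27*c - 18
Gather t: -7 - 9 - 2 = -18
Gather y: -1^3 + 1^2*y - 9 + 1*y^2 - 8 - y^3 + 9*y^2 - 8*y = -y^3 + 10*y^2 - 7*y - 18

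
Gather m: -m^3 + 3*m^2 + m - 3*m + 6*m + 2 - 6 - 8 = -m^3 + 3*m^2 + 4*m - 12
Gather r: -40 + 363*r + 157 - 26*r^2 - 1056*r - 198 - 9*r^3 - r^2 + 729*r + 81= -9*r^3 - 27*r^2 + 36*r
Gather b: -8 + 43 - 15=20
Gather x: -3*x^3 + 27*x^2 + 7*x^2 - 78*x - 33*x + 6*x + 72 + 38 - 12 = -3*x^3 + 34*x^2 - 105*x + 98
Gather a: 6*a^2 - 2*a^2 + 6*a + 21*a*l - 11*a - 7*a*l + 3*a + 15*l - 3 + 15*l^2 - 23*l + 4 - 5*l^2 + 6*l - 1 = 4*a^2 + a*(14*l - 2) + 10*l^2 - 2*l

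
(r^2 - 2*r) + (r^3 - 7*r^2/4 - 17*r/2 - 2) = r^3 - 3*r^2/4 - 21*r/2 - 2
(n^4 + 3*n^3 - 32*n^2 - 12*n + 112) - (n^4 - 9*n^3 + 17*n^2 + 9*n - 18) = 12*n^3 - 49*n^2 - 21*n + 130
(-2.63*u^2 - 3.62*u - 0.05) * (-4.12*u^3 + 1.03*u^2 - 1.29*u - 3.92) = 10.8356*u^5 + 12.2055*u^4 - 0.1299*u^3 + 14.9279*u^2 + 14.2549*u + 0.196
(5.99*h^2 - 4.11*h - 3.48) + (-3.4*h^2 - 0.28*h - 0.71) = 2.59*h^2 - 4.39*h - 4.19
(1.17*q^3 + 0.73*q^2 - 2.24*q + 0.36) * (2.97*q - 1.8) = 3.4749*q^4 + 0.0621*q^3 - 7.9668*q^2 + 5.1012*q - 0.648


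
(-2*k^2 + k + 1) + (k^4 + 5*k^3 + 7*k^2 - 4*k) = k^4 + 5*k^3 + 5*k^2 - 3*k + 1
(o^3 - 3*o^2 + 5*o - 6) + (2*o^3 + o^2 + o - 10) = 3*o^3 - 2*o^2 + 6*o - 16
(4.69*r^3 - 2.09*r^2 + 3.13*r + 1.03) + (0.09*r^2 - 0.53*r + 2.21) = 4.69*r^3 - 2.0*r^2 + 2.6*r + 3.24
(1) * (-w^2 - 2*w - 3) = -w^2 - 2*w - 3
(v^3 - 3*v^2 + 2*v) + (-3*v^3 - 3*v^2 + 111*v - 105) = -2*v^3 - 6*v^2 + 113*v - 105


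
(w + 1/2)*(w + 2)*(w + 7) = w^3 + 19*w^2/2 + 37*w/2 + 7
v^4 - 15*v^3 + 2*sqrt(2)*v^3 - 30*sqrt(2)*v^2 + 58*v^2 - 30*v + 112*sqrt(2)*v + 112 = (v - 8)*(v - 7)*(v + sqrt(2))^2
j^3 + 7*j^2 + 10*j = j*(j + 2)*(j + 5)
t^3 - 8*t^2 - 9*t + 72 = (t - 8)*(t - 3)*(t + 3)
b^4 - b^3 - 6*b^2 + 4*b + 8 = (b - 2)^2*(b + 1)*(b + 2)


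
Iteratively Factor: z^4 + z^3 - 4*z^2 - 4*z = (z)*(z^3 + z^2 - 4*z - 4) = z*(z - 2)*(z^2 + 3*z + 2) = z*(z - 2)*(z + 1)*(z + 2)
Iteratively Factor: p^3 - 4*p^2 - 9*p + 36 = (p + 3)*(p^2 - 7*p + 12) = (p - 3)*(p + 3)*(p - 4)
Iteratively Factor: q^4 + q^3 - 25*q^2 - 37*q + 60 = (q + 4)*(q^3 - 3*q^2 - 13*q + 15) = (q - 1)*(q + 4)*(q^2 - 2*q - 15) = (q - 5)*(q - 1)*(q + 4)*(q + 3)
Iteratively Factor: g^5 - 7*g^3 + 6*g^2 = (g + 3)*(g^4 - 3*g^3 + 2*g^2) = g*(g + 3)*(g^3 - 3*g^2 + 2*g) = g*(g - 1)*(g + 3)*(g^2 - 2*g) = g*(g - 2)*(g - 1)*(g + 3)*(g)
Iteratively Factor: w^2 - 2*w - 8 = (w - 4)*(w + 2)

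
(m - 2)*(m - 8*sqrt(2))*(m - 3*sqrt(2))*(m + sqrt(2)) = m^4 - 10*sqrt(2)*m^3 - 2*m^3 + 26*m^2 + 20*sqrt(2)*m^2 - 52*m + 48*sqrt(2)*m - 96*sqrt(2)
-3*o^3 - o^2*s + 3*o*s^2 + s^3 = (-o + s)*(o + s)*(3*o + s)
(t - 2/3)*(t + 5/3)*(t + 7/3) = t^3 + 10*t^2/3 + 11*t/9 - 70/27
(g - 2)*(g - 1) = g^2 - 3*g + 2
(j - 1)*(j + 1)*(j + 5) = j^3 + 5*j^2 - j - 5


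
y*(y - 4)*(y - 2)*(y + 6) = y^4 - 28*y^2 + 48*y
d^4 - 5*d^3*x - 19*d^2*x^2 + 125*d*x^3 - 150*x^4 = (d - 5*x)*(d - 3*x)*(d - 2*x)*(d + 5*x)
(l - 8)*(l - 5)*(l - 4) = l^3 - 17*l^2 + 92*l - 160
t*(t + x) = t^2 + t*x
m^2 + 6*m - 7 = (m - 1)*(m + 7)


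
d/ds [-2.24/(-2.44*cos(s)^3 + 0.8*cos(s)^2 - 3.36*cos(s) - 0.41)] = (16.3968*cos(s)^2 - 3.584*cos(s) + 7.5264)*sin(s)/(2.44*cos(s)^3 - 0.8*cos(s)^2 + 3.36*cos(s) + 0.41)^2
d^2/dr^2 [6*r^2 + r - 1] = 12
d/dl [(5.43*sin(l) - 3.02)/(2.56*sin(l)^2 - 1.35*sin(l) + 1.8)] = (-13.9008*sin(l)^2 + 15.4624*sin(l) + 5.697)*cos(l)/(6.5536*sin(l)^4 - 6.912*sin(l)^3 + 11.0385*sin(l)^2 - 4.86*sin(l) + 3.24)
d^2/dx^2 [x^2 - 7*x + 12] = 2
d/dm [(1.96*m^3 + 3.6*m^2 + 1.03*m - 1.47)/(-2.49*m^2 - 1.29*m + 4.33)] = (-4.8804*m^4 - 5.0568*m^3 + 23.3811*m^2 + 23.8554*m + 2.5636)/(6.2001*m^4 + 6.4242*m^3 - 19.8993*m^2 - 11.1714*m + 18.7489)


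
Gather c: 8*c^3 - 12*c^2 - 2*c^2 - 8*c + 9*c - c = 8*c^3 - 14*c^2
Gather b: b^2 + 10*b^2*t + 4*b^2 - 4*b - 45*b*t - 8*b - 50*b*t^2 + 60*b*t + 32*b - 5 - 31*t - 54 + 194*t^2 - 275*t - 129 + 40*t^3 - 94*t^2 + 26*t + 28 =b^2*(10*t + 5) + b*(-50*t^2 + 15*t + 20) + 40*t^3 + 100*t^2 - 280*t - 160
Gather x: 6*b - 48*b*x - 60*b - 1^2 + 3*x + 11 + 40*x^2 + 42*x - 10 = -54*b + 40*x^2 + x*(45 - 48*b)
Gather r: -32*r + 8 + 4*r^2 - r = 4*r^2 - 33*r + 8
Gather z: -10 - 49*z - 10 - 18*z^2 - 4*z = -18*z^2 - 53*z - 20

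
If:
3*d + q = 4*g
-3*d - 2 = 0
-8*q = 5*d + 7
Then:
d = -2/3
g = -59/96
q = -11/24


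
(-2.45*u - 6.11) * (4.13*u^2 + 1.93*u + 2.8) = -10.1185*u^3 - 29.9628*u^2 - 18.6523*u - 17.108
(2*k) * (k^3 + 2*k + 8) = 2*k^4 + 4*k^2 + 16*k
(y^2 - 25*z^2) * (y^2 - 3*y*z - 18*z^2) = y^4 - 3*y^3*z - 43*y^2*z^2 + 75*y*z^3 + 450*z^4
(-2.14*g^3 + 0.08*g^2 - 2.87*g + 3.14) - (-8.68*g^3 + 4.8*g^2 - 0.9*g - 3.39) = 6.54*g^3 - 4.72*g^2 - 1.97*g + 6.53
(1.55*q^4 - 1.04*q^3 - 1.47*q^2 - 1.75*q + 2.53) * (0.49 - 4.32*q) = -6.696*q^5 + 5.2523*q^4 + 5.8408*q^3 + 6.8397*q^2 - 11.7871*q + 1.2397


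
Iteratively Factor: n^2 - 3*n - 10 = (n - 5)*(n + 2)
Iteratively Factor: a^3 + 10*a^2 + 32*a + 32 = (a + 4)*(a^2 + 6*a + 8) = (a + 4)^2*(a + 2)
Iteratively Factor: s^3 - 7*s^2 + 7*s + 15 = (s - 5)*(s^2 - 2*s - 3) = (s - 5)*(s + 1)*(s - 3)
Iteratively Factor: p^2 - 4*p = (p)*(p - 4)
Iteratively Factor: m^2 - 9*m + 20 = (m - 4)*(m - 5)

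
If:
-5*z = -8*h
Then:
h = 5*z/8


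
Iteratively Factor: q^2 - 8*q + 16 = (q - 4)*(q - 4)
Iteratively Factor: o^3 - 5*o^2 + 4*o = (o - 1)*(o^2 - 4*o) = o*(o - 1)*(o - 4)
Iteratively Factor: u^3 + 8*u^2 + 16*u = (u)*(u^2 + 8*u + 16) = u*(u + 4)*(u + 4)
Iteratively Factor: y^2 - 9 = (y - 3)*(y + 3)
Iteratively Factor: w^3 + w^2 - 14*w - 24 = (w + 2)*(w^2 - w - 12) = (w + 2)*(w + 3)*(w - 4)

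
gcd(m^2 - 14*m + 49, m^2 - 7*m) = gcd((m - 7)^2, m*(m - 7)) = m - 7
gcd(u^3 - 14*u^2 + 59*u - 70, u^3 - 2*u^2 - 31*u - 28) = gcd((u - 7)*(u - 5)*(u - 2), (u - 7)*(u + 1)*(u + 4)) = u - 7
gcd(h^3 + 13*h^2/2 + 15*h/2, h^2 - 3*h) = h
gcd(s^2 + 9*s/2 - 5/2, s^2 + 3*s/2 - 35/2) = s + 5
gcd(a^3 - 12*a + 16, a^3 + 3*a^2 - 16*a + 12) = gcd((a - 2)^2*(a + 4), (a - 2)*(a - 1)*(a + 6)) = a - 2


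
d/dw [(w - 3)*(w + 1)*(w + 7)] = 3*w^2 + 10*w - 17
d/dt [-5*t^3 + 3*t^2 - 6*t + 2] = -15*t^2 + 6*t - 6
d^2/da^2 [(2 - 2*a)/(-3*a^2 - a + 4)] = 36/(27*a^3 + 108*a^2 + 144*a + 64)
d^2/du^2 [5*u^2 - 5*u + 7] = 10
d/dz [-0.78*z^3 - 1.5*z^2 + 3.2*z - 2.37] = -2.34*z^2 - 3.0*z + 3.2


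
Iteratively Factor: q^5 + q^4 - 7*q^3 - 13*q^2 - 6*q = (q)*(q^4 + q^3 - 7*q^2 - 13*q - 6) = q*(q + 2)*(q^3 - q^2 - 5*q - 3) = q*(q + 1)*(q + 2)*(q^2 - 2*q - 3) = q*(q - 3)*(q + 1)*(q + 2)*(q + 1)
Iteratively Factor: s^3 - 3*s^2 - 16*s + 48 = (s + 4)*(s^2 - 7*s + 12) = (s - 3)*(s + 4)*(s - 4)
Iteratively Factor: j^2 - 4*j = (j)*(j - 4)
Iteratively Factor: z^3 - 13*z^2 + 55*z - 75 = (z - 5)*(z^2 - 8*z + 15) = (z - 5)*(z - 3)*(z - 5)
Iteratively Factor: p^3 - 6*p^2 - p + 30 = (p + 2)*(p^2 - 8*p + 15) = (p - 3)*(p + 2)*(p - 5)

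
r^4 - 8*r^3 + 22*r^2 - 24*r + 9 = (r - 3)^2*(r - 1)^2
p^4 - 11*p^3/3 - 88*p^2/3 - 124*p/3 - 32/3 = (p - 8)*(p + 1/3)*(p + 2)^2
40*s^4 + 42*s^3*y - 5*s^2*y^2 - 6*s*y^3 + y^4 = (-5*s + y)*(-4*s + y)*(s + y)*(2*s + y)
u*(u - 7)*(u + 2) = u^3 - 5*u^2 - 14*u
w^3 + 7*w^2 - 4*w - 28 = (w - 2)*(w + 2)*(w + 7)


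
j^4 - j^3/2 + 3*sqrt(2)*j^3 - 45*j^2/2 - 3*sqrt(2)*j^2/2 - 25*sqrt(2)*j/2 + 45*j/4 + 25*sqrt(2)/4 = (j - 1/2)*(j - 5*sqrt(2)/2)*(j + sqrt(2)/2)*(j + 5*sqrt(2))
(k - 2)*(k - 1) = k^2 - 3*k + 2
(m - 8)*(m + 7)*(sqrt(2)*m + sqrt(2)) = sqrt(2)*m^3 - 57*sqrt(2)*m - 56*sqrt(2)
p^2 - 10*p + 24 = (p - 6)*(p - 4)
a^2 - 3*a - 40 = (a - 8)*(a + 5)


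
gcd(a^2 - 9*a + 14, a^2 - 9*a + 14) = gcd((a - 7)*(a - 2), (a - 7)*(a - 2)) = a^2 - 9*a + 14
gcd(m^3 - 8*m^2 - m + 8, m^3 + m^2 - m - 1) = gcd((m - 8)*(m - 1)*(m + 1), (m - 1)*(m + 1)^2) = m^2 - 1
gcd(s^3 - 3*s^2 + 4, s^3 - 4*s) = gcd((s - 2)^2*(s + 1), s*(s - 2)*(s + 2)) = s - 2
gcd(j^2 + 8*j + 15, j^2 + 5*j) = j + 5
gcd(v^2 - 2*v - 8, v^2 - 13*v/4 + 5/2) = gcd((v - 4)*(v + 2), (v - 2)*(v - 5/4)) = 1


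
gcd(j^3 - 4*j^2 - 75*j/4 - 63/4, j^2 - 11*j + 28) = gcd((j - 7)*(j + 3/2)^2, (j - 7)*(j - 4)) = j - 7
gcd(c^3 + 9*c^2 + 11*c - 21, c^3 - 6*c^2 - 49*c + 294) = c + 7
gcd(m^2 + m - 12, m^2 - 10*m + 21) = m - 3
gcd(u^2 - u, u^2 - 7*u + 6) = u - 1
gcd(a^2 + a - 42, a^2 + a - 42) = a^2 + a - 42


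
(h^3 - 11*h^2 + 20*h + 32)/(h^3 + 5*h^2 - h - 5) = (h^2 - 12*h + 32)/(h^2 + 4*h - 5)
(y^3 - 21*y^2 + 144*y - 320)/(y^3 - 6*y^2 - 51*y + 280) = (y - 8)/(y + 7)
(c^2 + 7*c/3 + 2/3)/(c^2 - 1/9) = 3*(c + 2)/(3*c - 1)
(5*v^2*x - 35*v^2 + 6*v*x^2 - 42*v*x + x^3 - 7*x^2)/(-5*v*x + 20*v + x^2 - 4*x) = (-5*v^2*x + 35*v^2 - 6*v*x^2 + 42*v*x - x^3 + 7*x^2)/(5*v*x - 20*v - x^2 + 4*x)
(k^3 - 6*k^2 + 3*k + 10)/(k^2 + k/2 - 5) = 2*(k^2 - 4*k - 5)/(2*k + 5)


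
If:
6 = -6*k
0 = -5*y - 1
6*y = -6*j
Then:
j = 1/5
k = -1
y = -1/5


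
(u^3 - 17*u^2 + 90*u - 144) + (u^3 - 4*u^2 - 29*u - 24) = 2*u^3 - 21*u^2 + 61*u - 168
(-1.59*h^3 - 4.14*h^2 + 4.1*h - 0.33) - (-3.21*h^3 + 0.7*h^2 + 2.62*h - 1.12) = 1.62*h^3 - 4.84*h^2 + 1.48*h + 0.79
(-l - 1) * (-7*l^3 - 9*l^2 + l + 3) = 7*l^4 + 16*l^3 + 8*l^2 - 4*l - 3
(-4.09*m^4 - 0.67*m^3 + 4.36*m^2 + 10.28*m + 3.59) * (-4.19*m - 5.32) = 17.1371*m^5 + 24.5661*m^4 - 14.704*m^3 - 66.2684*m^2 - 69.7317*m - 19.0988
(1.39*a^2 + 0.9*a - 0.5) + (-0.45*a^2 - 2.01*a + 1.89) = 0.94*a^2 - 1.11*a + 1.39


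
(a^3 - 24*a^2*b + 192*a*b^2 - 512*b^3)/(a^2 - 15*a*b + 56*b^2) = (a^2 - 16*a*b + 64*b^2)/(a - 7*b)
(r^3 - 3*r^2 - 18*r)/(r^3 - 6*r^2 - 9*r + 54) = r/(r - 3)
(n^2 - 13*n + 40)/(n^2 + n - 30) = (n - 8)/(n + 6)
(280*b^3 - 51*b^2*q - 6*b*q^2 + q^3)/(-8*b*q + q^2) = -35*b^2/q + 2*b + q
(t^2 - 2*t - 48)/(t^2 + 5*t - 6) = (t - 8)/(t - 1)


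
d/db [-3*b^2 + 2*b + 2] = 2 - 6*b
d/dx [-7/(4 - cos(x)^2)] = 14*sin(x)*cos(x)/(cos(x)^2 - 4)^2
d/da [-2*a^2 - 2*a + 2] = -4*a - 2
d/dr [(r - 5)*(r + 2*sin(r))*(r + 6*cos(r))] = (5 - r)*(r + 2*sin(r))*(6*sin(r) - 1) + (r - 5)*(r + 6*cos(r))*(2*cos(r) + 1) + (r + 2*sin(r))*(r + 6*cos(r))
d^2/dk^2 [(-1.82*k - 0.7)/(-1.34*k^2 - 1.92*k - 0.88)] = ((1.82*k + 0.7)*(2.68*k + 1.92)*(5.36*k + 3.84) - (14.6328*k + 8.8648)*(1.34*k^2 + 1.92*k + 0.88))/(1.34*k^2 + 1.92*k + 0.88)^3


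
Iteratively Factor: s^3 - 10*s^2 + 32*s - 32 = (s - 4)*(s^2 - 6*s + 8) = (s - 4)*(s - 2)*(s - 4)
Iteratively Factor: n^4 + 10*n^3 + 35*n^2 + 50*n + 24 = (n + 3)*(n^3 + 7*n^2 + 14*n + 8) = (n + 3)*(n + 4)*(n^2 + 3*n + 2) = (n + 1)*(n + 3)*(n + 4)*(n + 2)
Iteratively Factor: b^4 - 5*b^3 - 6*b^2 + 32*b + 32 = (b - 4)*(b^3 - b^2 - 10*b - 8) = (b - 4)^2*(b^2 + 3*b + 2) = (b - 4)^2*(b + 1)*(b + 2)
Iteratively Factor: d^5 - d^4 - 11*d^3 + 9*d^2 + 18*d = (d - 3)*(d^4 + 2*d^3 - 5*d^2 - 6*d) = (d - 3)*(d + 3)*(d^3 - d^2 - 2*d) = (d - 3)*(d - 2)*(d + 3)*(d^2 + d) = d*(d - 3)*(d - 2)*(d + 3)*(d + 1)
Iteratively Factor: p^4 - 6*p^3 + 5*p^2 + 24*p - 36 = (p + 2)*(p^3 - 8*p^2 + 21*p - 18) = (p - 2)*(p + 2)*(p^2 - 6*p + 9) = (p - 3)*(p - 2)*(p + 2)*(p - 3)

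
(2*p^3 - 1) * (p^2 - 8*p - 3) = 2*p^5 - 16*p^4 - 6*p^3 - p^2 + 8*p + 3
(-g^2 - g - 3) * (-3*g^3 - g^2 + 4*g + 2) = 3*g^5 + 4*g^4 + 6*g^3 - 3*g^2 - 14*g - 6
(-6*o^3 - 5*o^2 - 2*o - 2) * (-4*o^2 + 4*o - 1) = 24*o^5 - 4*o^4 - 6*o^3 + 5*o^2 - 6*o + 2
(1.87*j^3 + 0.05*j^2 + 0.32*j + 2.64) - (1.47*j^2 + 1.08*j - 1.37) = 1.87*j^3 - 1.42*j^2 - 0.76*j + 4.01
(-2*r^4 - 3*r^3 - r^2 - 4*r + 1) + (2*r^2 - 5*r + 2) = -2*r^4 - 3*r^3 + r^2 - 9*r + 3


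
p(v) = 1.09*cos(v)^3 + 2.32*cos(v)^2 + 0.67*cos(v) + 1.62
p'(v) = -3.27*sin(v)*cos(v)^2 - 4.64*sin(v)*cos(v) - 0.67*sin(v)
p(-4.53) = 1.57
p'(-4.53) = 0.06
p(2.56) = 2.04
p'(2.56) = 0.51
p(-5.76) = 4.65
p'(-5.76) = -3.57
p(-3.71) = 2.05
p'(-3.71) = 0.49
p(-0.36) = 5.17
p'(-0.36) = 2.77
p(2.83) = 2.14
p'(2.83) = 0.24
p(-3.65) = 2.08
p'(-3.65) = 0.43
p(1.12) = 2.44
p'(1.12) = -2.98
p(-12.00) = 4.49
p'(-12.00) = -3.71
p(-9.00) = 2.11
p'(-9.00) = -0.35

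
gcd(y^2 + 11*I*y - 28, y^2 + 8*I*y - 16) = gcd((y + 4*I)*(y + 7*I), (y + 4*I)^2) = y + 4*I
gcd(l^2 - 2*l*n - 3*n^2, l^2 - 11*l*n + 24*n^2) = l - 3*n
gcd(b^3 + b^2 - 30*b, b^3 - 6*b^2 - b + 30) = b - 5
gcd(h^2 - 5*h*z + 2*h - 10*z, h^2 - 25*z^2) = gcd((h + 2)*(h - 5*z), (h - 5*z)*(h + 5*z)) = -h + 5*z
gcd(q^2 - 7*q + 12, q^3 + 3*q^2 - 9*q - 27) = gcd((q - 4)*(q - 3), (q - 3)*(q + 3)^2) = q - 3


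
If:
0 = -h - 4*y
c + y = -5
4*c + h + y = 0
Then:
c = -15/7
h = 80/7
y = -20/7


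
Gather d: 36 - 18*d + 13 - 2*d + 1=50 - 20*d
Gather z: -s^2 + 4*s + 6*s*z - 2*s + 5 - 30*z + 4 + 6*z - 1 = -s^2 + 2*s + z*(6*s - 24) + 8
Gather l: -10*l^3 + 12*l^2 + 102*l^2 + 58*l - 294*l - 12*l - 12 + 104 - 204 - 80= -10*l^3 + 114*l^2 - 248*l - 192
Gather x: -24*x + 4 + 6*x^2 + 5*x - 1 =6*x^2 - 19*x + 3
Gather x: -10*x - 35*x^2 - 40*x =-35*x^2 - 50*x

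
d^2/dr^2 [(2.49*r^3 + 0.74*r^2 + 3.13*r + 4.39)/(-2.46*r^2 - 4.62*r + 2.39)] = (-1.4210854715202e-14*r^5 - 156.637044*r^3 - 20.539188*r^2 - 495.113274*r - 316.60054)/(14.886936*r^6 + 83.875176*r^5 + 114.1317*r^4 - 64.36584*r^3 - 110.88405*r^2 + 79.169706*r - 13.651919)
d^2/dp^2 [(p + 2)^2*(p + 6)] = 6*p + 20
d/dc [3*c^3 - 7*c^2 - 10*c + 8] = 9*c^2 - 14*c - 10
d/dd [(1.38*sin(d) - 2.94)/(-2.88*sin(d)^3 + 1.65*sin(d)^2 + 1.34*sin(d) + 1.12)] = (7.9488*sin(d)^3 - 27.6786*sin(d)^2 + 9.702*sin(d) + 5.4852)*cos(d)/(8.2944*sin(d)^6 - 9.504*sin(d)^5 - 4.9959*sin(d)^4 - 2.0292*sin(d)^3 + 5.4916*sin(d)^2 + 3.0016*sin(d) + 1.2544)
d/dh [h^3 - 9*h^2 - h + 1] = 3*h^2 - 18*h - 1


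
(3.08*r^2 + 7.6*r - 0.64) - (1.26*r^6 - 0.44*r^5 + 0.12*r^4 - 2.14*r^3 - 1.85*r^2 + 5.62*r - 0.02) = -1.26*r^6 + 0.44*r^5 - 0.12*r^4 + 2.14*r^3 + 4.93*r^2 + 1.98*r - 0.62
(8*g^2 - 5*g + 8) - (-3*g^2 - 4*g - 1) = 11*g^2 - g + 9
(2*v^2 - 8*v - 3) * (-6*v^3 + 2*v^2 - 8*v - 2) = -12*v^5 + 52*v^4 - 14*v^3 + 54*v^2 + 40*v + 6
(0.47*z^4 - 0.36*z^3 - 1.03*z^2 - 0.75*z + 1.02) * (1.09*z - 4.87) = 0.5123*z^5 - 2.6813*z^4 + 0.6305*z^3 + 4.1986*z^2 + 4.7643*z - 4.9674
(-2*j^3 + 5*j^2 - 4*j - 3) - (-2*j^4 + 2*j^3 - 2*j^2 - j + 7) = 2*j^4 - 4*j^3 + 7*j^2 - 3*j - 10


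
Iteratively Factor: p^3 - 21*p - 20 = (p + 1)*(p^2 - p - 20) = (p + 1)*(p + 4)*(p - 5)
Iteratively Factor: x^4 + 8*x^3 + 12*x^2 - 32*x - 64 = (x - 2)*(x^3 + 10*x^2 + 32*x + 32) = (x - 2)*(x + 2)*(x^2 + 8*x + 16) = (x - 2)*(x + 2)*(x + 4)*(x + 4)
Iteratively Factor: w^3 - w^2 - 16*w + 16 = (w - 4)*(w^2 + 3*w - 4) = (w - 4)*(w + 4)*(w - 1)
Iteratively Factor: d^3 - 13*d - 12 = (d + 3)*(d^2 - 3*d - 4) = (d + 1)*(d + 3)*(d - 4)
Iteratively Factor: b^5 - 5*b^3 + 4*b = (b - 2)*(b^4 + 2*b^3 - b^2 - 2*b) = (b - 2)*(b + 2)*(b^3 - b) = (b - 2)*(b - 1)*(b + 2)*(b^2 + b) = b*(b - 2)*(b - 1)*(b + 2)*(b + 1)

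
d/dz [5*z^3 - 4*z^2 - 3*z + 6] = 15*z^2 - 8*z - 3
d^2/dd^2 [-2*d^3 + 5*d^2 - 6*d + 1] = 10 - 12*d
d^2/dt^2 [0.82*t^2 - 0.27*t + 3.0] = 1.64000000000000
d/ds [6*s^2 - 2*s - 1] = 12*s - 2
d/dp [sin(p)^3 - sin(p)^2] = (3*sin(p) - 2)*sin(p)*cos(p)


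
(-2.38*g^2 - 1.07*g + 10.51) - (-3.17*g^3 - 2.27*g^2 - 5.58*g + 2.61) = 3.17*g^3 - 0.11*g^2 + 4.51*g + 7.9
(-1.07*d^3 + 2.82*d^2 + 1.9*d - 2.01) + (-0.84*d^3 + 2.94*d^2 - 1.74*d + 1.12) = -1.91*d^3 + 5.76*d^2 + 0.16*d - 0.89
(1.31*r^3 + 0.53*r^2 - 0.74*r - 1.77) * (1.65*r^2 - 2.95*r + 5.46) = 2.1615*r^5 - 2.99*r^4 + 4.3681*r^3 + 2.1563*r^2 + 1.1811*r - 9.6642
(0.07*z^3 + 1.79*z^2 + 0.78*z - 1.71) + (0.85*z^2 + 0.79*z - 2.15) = 0.07*z^3 + 2.64*z^2 + 1.57*z - 3.86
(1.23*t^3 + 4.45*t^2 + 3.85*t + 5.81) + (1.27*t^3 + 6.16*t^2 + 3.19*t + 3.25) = 2.5*t^3 + 10.61*t^2 + 7.04*t + 9.06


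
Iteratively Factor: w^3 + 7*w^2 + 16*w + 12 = (w + 2)*(w^2 + 5*w + 6) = (w + 2)^2*(w + 3)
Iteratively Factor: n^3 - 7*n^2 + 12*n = (n - 3)*(n^2 - 4*n) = n*(n - 3)*(n - 4)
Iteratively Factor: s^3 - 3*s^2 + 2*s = (s)*(s^2 - 3*s + 2) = s*(s - 1)*(s - 2)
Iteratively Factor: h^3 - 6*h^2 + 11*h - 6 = (h - 1)*(h^2 - 5*h + 6) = (h - 2)*(h - 1)*(h - 3)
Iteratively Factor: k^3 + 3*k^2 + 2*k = (k + 2)*(k^2 + k) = k*(k + 2)*(k + 1)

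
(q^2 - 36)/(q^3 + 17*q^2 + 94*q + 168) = (q - 6)/(q^2 + 11*q + 28)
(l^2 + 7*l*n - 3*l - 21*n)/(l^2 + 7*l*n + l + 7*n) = (l - 3)/(l + 1)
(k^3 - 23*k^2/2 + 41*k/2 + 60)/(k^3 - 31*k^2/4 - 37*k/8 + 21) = 4*(2*k^2 - 7*k - 15)/(8*k^2 + 2*k - 21)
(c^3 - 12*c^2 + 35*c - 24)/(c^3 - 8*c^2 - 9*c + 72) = (c - 1)/(c + 3)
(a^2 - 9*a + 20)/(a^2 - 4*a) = (a - 5)/a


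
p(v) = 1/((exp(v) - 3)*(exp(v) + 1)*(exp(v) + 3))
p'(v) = -exp(v)/((exp(v) - 3)*(exp(v) + 1)*(exp(v) + 3)^2) - exp(v)/((exp(v) - 3)*(exp(v) + 1)^2*(exp(v) + 3)) - exp(v)/((exp(v) - 3)^2*(exp(v) + 1)*(exp(v) + 3))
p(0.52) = -0.06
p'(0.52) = -0.02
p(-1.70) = -0.09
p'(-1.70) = 0.01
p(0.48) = -0.06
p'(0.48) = -0.01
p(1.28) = 0.06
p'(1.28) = -0.41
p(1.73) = 0.01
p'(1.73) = -0.02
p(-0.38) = -0.07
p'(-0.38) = 0.02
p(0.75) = -0.07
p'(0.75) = -0.09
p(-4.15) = -0.11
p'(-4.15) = 0.00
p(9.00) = 0.00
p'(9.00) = 0.00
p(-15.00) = -0.11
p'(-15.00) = 0.00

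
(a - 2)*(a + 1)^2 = a^3 - 3*a - 2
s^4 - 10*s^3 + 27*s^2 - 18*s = s*(s - 6)*(s - 3)*(s - 1)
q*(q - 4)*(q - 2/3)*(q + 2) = q^4 - 8*q^3/3 - 20*q^2/3 + 16*q/3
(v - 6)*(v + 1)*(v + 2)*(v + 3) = v^4 - 25*v^2 - 60*v - 36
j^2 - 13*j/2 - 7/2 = (j - 7)*(j + 1/2)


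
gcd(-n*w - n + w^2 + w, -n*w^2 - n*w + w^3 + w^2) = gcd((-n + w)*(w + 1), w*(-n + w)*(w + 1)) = -n*w - n + w^2 + w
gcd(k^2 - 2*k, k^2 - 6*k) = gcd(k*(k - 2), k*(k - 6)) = k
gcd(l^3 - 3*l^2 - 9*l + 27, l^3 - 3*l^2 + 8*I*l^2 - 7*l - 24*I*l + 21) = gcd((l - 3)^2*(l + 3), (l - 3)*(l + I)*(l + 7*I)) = l - 3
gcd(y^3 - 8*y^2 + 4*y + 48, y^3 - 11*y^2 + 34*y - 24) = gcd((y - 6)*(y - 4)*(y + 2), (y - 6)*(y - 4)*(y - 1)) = y^2 - 10*y + 24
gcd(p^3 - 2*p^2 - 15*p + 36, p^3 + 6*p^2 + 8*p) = p + 4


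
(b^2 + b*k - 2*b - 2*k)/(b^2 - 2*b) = (b + k)/b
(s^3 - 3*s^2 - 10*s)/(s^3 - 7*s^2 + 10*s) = (s + 2)/(s - 2)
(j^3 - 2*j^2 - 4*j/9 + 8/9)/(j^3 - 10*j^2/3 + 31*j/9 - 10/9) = (3*j^2 - 4*j - 4)/(3*j^2 - 8*j + 5)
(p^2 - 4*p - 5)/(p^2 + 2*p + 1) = (p - 5)/(p + 1)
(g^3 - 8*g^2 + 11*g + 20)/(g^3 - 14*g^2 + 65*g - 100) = (g + 1)/(g - 5)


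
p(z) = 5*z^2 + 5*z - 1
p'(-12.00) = -115.00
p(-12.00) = 659.00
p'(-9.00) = -85.00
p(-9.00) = 359.00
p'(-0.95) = -4.50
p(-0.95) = -1.24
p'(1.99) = 24.90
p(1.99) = 28.75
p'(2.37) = 28.70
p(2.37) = 38.93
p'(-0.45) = 0.50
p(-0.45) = -2.24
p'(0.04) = 5.40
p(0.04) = -0.79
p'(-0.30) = 2.00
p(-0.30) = -2.05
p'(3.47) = 39.70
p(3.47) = 76.55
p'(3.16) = 36.60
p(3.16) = 64.73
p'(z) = 10*z + 5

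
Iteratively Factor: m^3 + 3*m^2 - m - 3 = (m + 3)*(m^2 - 1) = (m + 1)*(m + 3)*(m - 1)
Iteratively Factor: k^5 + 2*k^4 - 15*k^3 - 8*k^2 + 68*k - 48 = (k + 4)*(k^4 - 2*k^3 - 7*k^2 + 20*k - 12) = (k + 3)*(k + 4)*(k^3 - 5*k^2 + 8*k - 4) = (k - 1)*(k + 3)*(k + 4)*(k^2 - 4*k + 4) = (k - 2)*(k - 1)*(k + 3)*(k + 4)*(k - 2)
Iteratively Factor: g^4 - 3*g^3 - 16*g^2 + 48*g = (g)*(g^3 - 3*g^2 - 16*g + 48) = g*(g - 3)*(g^2 - 16) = g*(g - 3)*(g + 4)*(g - 4)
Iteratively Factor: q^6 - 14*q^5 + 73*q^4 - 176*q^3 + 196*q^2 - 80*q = (q - 1)*(q^5 - 13*q^4 + 60*q^3 - 116*q^2 + 80*q) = (q - 2)*(q - 1)*(q^4 - 11*q^3 + 38*q^2 - 40*q) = (q - 4)*(q - 2)*(q - 1)*(q^3 - 7*q^2 + 10*q) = (q - 4)*(q - 2)^2*(q - 1)*(q^2 - 5*q) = q*(q - 4)*(q - 2)^2*(q - 1)*(q - 5)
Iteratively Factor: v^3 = (v)*(v^2) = v^2*(v)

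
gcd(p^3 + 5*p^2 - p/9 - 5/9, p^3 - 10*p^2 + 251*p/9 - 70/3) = 1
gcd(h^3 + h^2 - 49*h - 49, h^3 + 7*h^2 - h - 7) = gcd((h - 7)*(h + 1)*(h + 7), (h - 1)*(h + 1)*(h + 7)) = h^2 + 8*h + 7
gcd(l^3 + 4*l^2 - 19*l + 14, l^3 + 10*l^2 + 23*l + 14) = l + 7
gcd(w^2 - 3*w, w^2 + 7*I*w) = w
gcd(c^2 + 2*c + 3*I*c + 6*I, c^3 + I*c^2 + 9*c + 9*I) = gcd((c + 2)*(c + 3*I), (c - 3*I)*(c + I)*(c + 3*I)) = c + 3*I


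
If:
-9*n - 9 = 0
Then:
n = -1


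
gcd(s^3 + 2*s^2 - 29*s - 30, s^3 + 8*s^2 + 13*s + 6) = s^2 + 7*s + 6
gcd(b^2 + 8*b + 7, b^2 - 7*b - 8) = b + 1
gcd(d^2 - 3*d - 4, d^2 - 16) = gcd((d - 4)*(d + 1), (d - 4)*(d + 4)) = d - 4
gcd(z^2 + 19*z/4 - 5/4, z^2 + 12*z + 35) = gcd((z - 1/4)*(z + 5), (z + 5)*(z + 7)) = z + 5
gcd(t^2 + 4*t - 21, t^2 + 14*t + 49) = t + 7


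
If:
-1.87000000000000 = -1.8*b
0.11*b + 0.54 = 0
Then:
No Solution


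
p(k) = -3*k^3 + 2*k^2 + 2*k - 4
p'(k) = -9*k^2 + 4*k + 2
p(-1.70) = 13.12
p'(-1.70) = -30.81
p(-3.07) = 95.51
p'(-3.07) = -95.10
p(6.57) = -755.31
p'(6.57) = -360.20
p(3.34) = -86.79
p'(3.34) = -85.04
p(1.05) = -3.17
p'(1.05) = -3.72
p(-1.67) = 12.21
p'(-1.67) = -29.78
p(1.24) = -4.16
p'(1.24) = -6.88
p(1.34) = -4.95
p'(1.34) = -8.80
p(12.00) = -4876.00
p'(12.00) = -1246.00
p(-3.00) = 89.00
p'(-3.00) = -91.00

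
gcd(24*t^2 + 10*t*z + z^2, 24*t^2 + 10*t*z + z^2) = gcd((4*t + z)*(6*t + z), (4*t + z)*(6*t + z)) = 24*t^2 + 10*t*z + z^2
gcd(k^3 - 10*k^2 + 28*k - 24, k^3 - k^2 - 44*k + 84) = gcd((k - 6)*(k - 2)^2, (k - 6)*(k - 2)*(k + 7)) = k^2 - 8*k + 12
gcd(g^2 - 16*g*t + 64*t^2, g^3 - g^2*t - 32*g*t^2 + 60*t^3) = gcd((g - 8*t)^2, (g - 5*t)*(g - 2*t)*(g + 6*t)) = 1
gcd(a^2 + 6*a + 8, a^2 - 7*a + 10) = 1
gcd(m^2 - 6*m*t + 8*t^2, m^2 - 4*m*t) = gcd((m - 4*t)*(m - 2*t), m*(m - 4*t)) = -m + 4*t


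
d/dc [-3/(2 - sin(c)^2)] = -12*sin(2*c)/(cos(2*c) + 3)^2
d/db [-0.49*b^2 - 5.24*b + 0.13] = -0.98*b - 5.24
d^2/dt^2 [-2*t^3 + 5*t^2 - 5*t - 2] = 10 - 12*t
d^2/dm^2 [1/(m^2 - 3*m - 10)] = 2*(m^2 - 3*m - (2*m - 3)^2 - 10)/(-m^2 + 3*m + 10)^3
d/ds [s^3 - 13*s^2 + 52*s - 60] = 3*s^2 - 26*s + 52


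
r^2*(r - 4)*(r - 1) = r^4 - 5*r^3 + 4*r^2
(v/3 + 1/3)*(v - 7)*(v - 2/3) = v^3/3 - 20*v^2/9 - v + 14/9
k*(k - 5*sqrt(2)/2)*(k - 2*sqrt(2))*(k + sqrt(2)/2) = k^4 - 4*sqrt(2)*k^3 + 11*k^2/2 + 5*sqrt(2)*k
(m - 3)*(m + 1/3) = m^2 - 8*m/3 - 1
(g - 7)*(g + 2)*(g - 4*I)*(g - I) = g^4 - 5*g^3 - 5*I*g^3 - 18*g^2 + 25*I*g^2 + 20*g + 70*I*g + 56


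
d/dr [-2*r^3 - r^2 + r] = -6*r^2 - 2*r + 1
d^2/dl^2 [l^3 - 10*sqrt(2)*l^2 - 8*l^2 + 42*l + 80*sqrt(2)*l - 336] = 6*l - 20*sqrt(2) - 16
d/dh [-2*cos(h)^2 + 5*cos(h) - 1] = (4*cos(h) - 5)*sin(h)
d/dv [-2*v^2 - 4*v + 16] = -4*v - 4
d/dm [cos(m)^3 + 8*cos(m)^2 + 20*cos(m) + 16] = (3*sin(m)^2 - 16*cos(m) - 23)*sin(m)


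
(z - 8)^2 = z^2 - 16*z + 64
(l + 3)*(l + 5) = l^2 + 8*l + 15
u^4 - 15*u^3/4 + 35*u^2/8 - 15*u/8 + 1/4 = (u - 2)*(u - 1)*(u - 1/2)*(u - 1/4)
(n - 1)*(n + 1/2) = n^2 - n/2 - 1/2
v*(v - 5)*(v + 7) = v^3 + 2*v^2 - 35*v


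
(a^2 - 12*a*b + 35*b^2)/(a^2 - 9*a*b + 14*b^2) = (a - 5*b)/(a - 2*b)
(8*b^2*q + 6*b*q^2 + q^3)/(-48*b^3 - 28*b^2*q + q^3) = q/(-6*b + q)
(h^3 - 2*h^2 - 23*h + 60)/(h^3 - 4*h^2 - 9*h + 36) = (h + 5)/(h + 3)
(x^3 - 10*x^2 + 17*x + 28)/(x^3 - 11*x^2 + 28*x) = (x + 1)/x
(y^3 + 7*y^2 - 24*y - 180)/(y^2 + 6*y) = y + 1 - 30/y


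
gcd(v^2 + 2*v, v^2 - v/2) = v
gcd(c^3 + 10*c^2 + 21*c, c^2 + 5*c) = c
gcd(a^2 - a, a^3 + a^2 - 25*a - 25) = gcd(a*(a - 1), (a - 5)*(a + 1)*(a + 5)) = 1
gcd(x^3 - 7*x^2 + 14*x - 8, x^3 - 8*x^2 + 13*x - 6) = x - 1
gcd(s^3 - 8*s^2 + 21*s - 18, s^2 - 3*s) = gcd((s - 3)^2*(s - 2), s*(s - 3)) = s - 3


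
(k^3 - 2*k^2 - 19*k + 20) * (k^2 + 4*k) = k^5 + 2*k^4 - 27*k^3 - 56*k^2 + 80*k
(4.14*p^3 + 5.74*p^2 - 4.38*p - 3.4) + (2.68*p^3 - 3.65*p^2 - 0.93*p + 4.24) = 6.82*p^3 + 2.09*p^2 - 5.31*p + 0.84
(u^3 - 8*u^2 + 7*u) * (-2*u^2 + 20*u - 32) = -2*u^5 + 36*u^4 - 206*u^3 + 396*u^2 - 224*u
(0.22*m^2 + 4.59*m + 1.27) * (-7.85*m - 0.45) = -1.727*m^3 - 36.1305*m^2 - 12.035*m - 0.5715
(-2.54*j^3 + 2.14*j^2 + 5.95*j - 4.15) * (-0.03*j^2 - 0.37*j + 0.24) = 0.0762*j^5 + 0.8756*j^4 - 1.5799*j^3 - 1.5634*j^2 + 2.9635*j - 0.996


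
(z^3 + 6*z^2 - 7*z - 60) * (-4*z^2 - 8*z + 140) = -4*z^5 - 32*z^4 + 120*z^3 + 1136*z^2 - 500*z - 8400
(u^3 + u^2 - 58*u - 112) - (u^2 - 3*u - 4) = u^3 - 55*u - 108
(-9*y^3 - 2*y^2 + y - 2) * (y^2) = -9*y^5 - 2*y^4 + y^3 - 2*y^2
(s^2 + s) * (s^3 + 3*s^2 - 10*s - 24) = s^5 + 4*s^4 - 7*s^3 - 34*s^2 - 24*s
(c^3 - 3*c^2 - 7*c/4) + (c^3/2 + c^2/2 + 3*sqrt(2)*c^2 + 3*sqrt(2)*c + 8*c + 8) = 3*c^3/2 - 5*c^2/2 + 3*sqrt(2)*c^2 + 3*sqrt(2)*c + 25*c/4 + 8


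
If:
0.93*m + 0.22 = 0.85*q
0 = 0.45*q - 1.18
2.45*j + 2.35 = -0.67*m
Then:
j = -1.55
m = 2.16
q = 2.62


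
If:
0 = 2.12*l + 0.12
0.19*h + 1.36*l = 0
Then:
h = 0.41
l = -0.06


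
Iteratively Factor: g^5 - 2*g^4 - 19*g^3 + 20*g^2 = (g + 4)*(g^4 - 6*g^3 + 5*g^2) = g*(g + 4)*(g^3 - 6*g^2 + 5*g) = g*(g - 5)*(g + 4)*(g^2 - g) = g*(g - 5)*(g - 1)*(g + 4)*(g)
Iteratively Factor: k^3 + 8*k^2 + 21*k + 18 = (k + 3)*(k^2 + 5*k + 6) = (k + 2)*(k + 3)*(k + 3)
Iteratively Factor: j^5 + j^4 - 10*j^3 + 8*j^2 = (j)*(j^4 + j^3 - 10*j^2 + 8*j) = j*(j + 4)*(j^3 - 3*j^2 + 2*j) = j*(j - 1)*(j + 4)*(j^2 - 2*j) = j*(j - 2)*(j - 1)*(j + 4)*(j)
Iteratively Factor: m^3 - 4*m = (m)*(m^2 - 4) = m*(m - 2)*(m + 2)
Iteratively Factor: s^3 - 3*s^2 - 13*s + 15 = (s - 1)*(s^2 - 2*s - 15) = (s - 5)*(s - 1)*(s + 3)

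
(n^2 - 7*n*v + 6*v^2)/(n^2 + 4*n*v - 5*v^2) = (n - 6*v)/(n + 5*v)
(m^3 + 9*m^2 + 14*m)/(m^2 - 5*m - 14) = m*(m + 7)/(m - 7)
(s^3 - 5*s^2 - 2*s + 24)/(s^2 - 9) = (s^2 - 2*s - 8)/(s + 3)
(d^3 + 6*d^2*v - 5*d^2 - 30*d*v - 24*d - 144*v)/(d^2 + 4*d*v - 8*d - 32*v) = (d^2 + 6*d*v + 3*d + 18*v)/(d + 4*v)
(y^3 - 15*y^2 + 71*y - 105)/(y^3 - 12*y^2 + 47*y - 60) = (y - 7)/(y - 4)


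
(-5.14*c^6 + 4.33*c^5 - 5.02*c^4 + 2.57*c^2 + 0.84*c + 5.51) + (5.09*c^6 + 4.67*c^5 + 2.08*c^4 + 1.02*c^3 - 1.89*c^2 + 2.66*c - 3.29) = -0.0499999999999998*c^6 + 9.0*c^5 - 2.94*c^4 + 1.02*c^3 + 0.68*c^2 + 3.5*c + 2.22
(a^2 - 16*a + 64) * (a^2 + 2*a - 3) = a^4 - 14*a^3 + 29*a^2 + 176*a - 192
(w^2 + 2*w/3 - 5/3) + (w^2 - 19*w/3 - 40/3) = 2*w^2 - 17*w/3 - 15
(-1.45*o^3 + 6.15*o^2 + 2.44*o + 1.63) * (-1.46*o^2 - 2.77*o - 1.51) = 2.117*o^5 - 4.9625*o^4 - 18.4084*o^3 - 18.4251*o^2 - 8.1995*o - 2.4613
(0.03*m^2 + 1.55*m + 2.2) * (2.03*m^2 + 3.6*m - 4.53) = 0.0609*m^4 + 3.2545*m^3 + 9.9101*m^2 + 0.8985*m - 9.966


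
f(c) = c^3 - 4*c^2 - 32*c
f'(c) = 3*c^2 - 8*c - 32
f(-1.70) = 37.93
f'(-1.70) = -9.73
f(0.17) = -5.55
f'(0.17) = -33.27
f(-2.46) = 39.63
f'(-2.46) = 5.83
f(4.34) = -132.48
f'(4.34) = -10.21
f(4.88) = -135.20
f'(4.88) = 0.40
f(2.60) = -92.66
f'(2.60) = -32.52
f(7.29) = -58.44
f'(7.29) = 69.11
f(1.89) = -68.02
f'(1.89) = -36.40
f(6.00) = -120.00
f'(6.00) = 28.00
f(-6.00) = -168.00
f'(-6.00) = 124.00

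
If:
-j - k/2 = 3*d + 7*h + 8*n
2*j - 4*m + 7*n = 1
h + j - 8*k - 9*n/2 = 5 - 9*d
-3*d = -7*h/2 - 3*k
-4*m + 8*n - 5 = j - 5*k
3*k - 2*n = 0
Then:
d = 6116/17337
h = 2800/5779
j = -10366/5779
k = -1228/5779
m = -39405/23116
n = -1842/5779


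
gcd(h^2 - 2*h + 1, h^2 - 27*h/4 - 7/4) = 1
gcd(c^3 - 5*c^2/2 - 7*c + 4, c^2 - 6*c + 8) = c - 4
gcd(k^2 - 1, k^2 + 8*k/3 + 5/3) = k + 1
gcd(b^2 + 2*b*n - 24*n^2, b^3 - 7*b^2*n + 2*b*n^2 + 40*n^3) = b - 4*n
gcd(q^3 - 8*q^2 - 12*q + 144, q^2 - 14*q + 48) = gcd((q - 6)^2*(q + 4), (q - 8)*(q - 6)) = q - 6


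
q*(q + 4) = q^2 + 4*q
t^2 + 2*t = t*(t + 2)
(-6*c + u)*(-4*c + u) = 24*c^2 - 10*c*u + u^2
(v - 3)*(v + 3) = v^2 - 9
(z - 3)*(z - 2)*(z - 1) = z^3 - 6*z^2 + 11*z - 6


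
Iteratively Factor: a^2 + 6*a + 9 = (a + 3)*(a + 3)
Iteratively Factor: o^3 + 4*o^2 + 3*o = (o + 3)*(o^2 + o) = (o + 1)*(o + 3)*(o)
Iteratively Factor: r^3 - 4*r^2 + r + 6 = (r - 3)*(r^2 - r - 2) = (r - 3)*(r + 1)*(r - 2)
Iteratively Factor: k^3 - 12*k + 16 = (k - 2)*(k^2 + 2*k - 8) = (k - 2)*(k + 4)*(k - 2)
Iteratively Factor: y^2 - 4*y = (y - 4)*(y)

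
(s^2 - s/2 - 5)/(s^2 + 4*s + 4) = (s - 5/2)/(s + 2)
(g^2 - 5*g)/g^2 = (g - 5)/g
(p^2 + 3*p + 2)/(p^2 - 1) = (p + 2)/(p - 1)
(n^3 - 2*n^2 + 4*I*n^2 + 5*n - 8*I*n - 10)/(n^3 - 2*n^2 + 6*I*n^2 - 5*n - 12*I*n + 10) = (n - I)/(n + I)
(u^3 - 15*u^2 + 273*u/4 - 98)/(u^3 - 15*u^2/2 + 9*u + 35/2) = (u^2 - 23*u/2 + 28)/(u^2 - 4*u - 5)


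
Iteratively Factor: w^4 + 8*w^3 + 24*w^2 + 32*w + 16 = (w + 2)*(w^3 + 6*w^2 + 12*w + 8) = (w + 2)^2*(w^2 + 4*w + 4) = (w + 2)^3*(w + 2)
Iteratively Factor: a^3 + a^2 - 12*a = (a + 4)*(a^2 - 3*a) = a*(a + 4)*(a - 3)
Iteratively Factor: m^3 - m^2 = (m)*(m^2 - m) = m*(m - 1)*(m)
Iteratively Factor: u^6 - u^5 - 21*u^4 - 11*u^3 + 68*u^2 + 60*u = (u + 2)*(u^5 - 3*u^4 - 15*u^3 + 19*u^2 + 30*u) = (u + 1)*(u + 2)*(u^4 - 4*u^3 - 11*u^2 + 30*u) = (u - 5)*(u + 1)*(u + 2)*(u^3 + u^2 - 6*u) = u*(u - 5)*(u + 1)*(u + 2)*(u^2 + u - 6) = u*(u - 5)*(u - 2)*(u + 1)*(u + 2)*(u + 3)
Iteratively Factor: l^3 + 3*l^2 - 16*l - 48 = (l - 4)*(l^2 + 7*l + 12) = (l - 4)*(l + 3)*(l + 4)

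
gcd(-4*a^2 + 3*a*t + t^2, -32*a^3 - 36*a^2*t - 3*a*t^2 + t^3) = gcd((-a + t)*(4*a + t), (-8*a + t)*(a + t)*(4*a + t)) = 4*a + t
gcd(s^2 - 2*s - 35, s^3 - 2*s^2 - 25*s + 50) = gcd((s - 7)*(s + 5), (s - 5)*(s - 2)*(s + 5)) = s + 5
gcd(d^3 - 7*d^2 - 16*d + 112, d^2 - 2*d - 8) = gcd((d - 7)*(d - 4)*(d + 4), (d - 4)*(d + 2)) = d - 4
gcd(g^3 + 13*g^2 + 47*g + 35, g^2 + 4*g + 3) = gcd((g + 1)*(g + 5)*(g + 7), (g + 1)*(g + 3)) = g + 1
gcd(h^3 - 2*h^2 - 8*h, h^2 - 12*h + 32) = h - 4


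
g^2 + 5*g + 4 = (g + 1)*(g + 4)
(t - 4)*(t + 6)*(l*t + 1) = l*t^3 + 2*l*t^2 - 24*l*t + t^2 + 2*t - 24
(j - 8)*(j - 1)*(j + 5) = j^3 - 4*j^2 - 37*j + 40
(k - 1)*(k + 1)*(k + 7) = k^3 + 7*k^2 - k - 7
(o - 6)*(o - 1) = o^2 - 7*o + 6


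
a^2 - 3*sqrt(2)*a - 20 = (a - 5*sqrt(2))*(a + 2*sqrt(2))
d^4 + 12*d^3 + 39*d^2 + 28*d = d*(d + 1)*(d + 4)*(d + 7)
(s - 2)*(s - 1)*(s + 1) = s^3 - 2*s^2 - s + 2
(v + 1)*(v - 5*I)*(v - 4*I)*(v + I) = v^4 + v^3 - 8*I*v^3 - 11*v^2 - 8*I*v^2 - 11*v - 20*I*v - 20*I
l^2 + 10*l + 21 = (l + 3)*(l + 7)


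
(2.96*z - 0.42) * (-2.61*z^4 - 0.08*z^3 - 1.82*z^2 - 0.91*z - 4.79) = -7.7256*z^5 + 0.8594*z^4 - 5.3536*z^3 - 1.9292*z^2 - 13.7962*z + 2.0118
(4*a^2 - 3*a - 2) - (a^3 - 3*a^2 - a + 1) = -a^3 + 7*a^2 - 2*a - 3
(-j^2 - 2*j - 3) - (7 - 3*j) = -j^2 + j - 10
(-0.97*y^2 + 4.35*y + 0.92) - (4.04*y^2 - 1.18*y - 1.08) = -5.01*y^2 + 5.53*y + 2.0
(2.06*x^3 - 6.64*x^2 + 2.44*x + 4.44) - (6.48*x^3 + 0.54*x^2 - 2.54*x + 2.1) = -4.42*x^3 - 7.18*x^2 + 4.98*x + 2.34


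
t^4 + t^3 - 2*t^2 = t^2*(t - 1)*(t + 2)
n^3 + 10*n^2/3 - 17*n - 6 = (n - 3)*(n + 1/3)*(n + 6)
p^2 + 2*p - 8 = (p - 2)*(p + 4)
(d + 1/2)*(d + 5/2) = d^2 + 3*d + 5/4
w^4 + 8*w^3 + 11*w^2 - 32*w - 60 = (w - 2)*(w + 2)*(w + 3)*(w + 5)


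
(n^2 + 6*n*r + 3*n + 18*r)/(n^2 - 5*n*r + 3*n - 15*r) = (-n - 6*r)/(-n + 5*r)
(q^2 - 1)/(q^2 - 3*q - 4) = (q - 1)/(q - 4)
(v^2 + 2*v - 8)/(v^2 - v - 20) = (v - 2)/(v - 5)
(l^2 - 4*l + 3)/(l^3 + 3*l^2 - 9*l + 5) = (l - 3)/(l^2 + 4*l - 5)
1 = 1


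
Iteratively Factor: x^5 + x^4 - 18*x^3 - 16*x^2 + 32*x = (x)*(x^4 + x^3 - 18*x^2 - 16*x + 32) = x*(x + 2)*(x^3 - x^2 - 16*x + 16) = x*(x - 1)*(x + 2)*(x^2 - 16) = x*(x - 1)*(x + 2)*(x + 4)*(x - 4)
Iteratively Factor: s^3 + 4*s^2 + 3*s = (s + 1)*(s^2 + 3*s) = (s + 1)*(s + 3)*(s)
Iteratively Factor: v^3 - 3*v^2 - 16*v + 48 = (v + 4)*(v^2 - 7*v + 12) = (v - 3)*(v + 4)*(v - 4)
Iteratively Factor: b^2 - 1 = (b - 1)*(b + 1)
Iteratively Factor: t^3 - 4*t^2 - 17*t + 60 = (t - 5)*(t^2 + t - 12) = (t - 5)*(t - 3)*(t + 4)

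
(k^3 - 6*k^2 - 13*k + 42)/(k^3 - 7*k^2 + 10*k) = (k^2 - 4*k - 21)/(k*(k - 5))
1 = 1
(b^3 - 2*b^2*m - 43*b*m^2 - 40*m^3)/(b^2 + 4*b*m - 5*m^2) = (b^2 - 7*b*m - 8*m^2)/(b - m)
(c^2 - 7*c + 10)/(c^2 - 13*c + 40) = (c - 2)/(c - 8)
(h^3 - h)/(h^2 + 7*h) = (h^2 - 1)/(h + 7)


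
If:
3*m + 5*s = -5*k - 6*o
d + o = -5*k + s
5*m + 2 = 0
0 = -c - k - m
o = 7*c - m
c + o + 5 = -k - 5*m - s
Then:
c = 79/10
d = -773/10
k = -15/2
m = -2/5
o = 557/10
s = -591/10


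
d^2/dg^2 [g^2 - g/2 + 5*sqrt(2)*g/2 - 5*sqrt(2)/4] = 2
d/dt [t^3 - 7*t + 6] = 3*t^2 - 7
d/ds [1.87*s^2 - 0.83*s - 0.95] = 3.74*s - 0.83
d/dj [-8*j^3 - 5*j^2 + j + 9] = -24*j^2 - 10*j + 1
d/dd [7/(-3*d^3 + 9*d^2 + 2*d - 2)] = 7*(9*d^2 - 18*d - 2)/(3*d^3 - 9*d^2 - 2*d + 2)^2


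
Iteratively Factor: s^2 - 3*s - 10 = (s - 5)*(s + 2)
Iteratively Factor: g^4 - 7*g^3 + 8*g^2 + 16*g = (g - 4)*(g^3 - 3*g^2 - 4*g) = g*(g - 4)*(g^2 - 3*g - 4) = g*(g - 4)^2*(g + 1)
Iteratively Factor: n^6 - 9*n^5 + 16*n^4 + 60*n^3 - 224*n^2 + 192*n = (n + 3)*(n^5 - 12*n^4 + 52*n^3 - 96*n^2 + 64*n) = (n - 4)*(n + 3)*(n^4 - 8*n^3 + 20*n^2 - 16*n) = (n - 4)^2*(n + 3)*(n^3 - 4*n^2 + 4*n) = (n - 4)^2*(n - 2)*(n + 3)*(n^2 - 2*n) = n*(n - 4)^2*(n - 2)*(n + 3)*(n - 2)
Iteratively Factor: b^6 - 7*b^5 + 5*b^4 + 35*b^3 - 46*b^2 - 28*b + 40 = (b - 5)*(b^5 - 2*b^4 - 5*b^3 + 10*b^2 + 4*b - 8) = (b - 5)*(b - 1)*(b^4 - b^3 - 6*b^2 + 4*b + 8) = (b - 5)*(b - 2)*(b - 1)*(b^3 + b^2 - 4*b - 4) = (b - 5)*(b - 2)*(b - 1)*(b + 1)*(b^2 - 4) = (b - 5)*(b - 2)*(b - 1)*(b + 1)*(b + 2)*(b - 2)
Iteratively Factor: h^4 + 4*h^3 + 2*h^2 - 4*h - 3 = (h - 1)*(h^3 + 5*h^2 + 7*h + 3) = (h - 1)*(h + 1)*(h^2 + 4*h + 3) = (h - 1)*(h + 1)^2*(h + 3)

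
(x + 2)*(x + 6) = x^2 + 8*x + 12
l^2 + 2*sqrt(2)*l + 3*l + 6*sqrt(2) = (l + 3)*(l + 2*sqrt(2))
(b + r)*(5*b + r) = 5*b^2 + 6*b*r + r^2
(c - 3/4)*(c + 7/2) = c^2 + 11*c/4 - 21/8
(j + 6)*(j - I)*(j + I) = j^3 + 6*j^2 + j + 6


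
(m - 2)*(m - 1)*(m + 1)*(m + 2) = m^4 - 5*m^2 + 4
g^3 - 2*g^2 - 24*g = g*(g - 6)*(g + 4)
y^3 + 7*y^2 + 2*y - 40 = (y - 2)*(y + 4)*(y + 5)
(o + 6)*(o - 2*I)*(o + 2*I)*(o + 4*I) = o^4 + 6*o^3 + 4*I*o^3 + 4*o^2 + 24*I*o^2 + 24*o + 16*I*o + 96*I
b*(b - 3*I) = b^2 - 3*I*b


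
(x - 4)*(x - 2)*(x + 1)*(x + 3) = x^4 - 2*x^3 - 13*x^2 + 14*x + 24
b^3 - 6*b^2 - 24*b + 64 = (b - 8)*(b - 2)*(b + 4)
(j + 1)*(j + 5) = j^2 + 6*j + 5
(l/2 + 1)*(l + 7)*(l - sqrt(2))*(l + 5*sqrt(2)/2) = l^4/2 + 3*sqrt(2)*l^3/4 + 9*l^3/2 + 9*l^2/2 + 27*sqrt(2)*l^2/4 - 45*l/2 + 21*sqrt(2)*l/2 - 35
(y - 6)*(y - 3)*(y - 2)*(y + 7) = y^4 - 4*y^3 - 41*y^2 + 216*y - 252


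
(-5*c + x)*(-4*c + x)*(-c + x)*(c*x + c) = -20*c^4*x - 20*c^4 + 29*c^3*x^2 + 29*c^3*x - 10*c^2*x^3 - 10*c^2*x^2 + c*x^4 + c*x^3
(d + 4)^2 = d^2 + 8*d + 16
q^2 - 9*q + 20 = (q - 5)*(q - 4)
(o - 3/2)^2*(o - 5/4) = o^3 - 17*o^2/4 + 6*o - 45/16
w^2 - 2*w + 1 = (w - 1)^2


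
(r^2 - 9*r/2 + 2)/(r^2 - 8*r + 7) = (r^2 - 9*r/2 + 2)/(r^2 - 8*r + 7)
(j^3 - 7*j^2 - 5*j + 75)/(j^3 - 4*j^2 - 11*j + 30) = (j - 5)/(j - 2)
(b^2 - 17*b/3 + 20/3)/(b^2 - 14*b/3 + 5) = (b - 4)/(b - 3)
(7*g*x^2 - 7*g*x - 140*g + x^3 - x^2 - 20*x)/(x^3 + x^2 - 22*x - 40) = (7*g + x)/(x + 2)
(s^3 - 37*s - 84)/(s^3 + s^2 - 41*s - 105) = (s + 4)/(s + 5)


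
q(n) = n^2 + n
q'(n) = 2*n + 1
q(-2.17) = 2.54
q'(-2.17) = -3.34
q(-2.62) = 4.24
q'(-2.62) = -4.24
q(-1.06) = 0.06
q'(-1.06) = -1.12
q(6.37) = 46.95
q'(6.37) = 13.74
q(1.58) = 4.08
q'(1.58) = 4.16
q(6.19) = 44.51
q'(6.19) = 13.38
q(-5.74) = 27.21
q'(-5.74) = -10.48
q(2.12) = 6.61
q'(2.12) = 5.24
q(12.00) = 156.00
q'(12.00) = 25.00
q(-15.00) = 210.00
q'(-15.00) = -29.00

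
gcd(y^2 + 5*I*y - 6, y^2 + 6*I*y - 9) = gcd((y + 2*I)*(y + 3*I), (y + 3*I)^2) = y + 3*I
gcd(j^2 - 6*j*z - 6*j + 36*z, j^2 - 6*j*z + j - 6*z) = -j + 6*z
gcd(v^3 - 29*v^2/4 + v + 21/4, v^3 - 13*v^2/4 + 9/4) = v^2 - v/4 - 3/4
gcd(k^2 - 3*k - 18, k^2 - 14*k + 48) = k - 6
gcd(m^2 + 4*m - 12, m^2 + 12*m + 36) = m + 6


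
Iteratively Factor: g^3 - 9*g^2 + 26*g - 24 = (g - 3)*(g^2 - 6*g + 8) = (g - 3)*(g - 2)*(g - 4)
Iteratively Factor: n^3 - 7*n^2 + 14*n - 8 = (n - 1)*(n^2 - 6*n + 8) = (n - 2)*(n - 1)*(n - 4)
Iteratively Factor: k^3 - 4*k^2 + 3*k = (k)*(k^2 - 4*k + 3) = k*(k - 1)*(k - 3)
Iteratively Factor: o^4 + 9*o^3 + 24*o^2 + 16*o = (o + 4)*(o^3 + 5*o^2 + 4*o) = o*(o + 4)*(o^2 + 5*o + 4) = o*(o + 4)^2*(o + 1)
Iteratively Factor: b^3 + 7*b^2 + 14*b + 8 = (b + 4)*(b^2 + 3*b + 2) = (b + 1)*(b + 4)*(b + 2)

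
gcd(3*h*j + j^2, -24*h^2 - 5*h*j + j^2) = 3*h + j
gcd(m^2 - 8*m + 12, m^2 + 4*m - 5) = 1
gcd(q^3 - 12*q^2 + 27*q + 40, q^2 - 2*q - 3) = q + 1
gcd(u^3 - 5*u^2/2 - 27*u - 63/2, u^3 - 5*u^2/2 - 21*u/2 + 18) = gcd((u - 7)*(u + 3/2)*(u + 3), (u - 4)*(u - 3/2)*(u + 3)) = u + 3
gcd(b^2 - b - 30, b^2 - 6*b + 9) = 1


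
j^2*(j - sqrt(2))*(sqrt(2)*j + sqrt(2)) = sqrt(2)*j^4 - 2*j^3 + sqrt(2)*j^3 - 2*j^2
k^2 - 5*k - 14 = (k - 7)*(k + 2)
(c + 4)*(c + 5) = c^2 + 9*c + 20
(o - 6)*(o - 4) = o^2 - 10*o + 24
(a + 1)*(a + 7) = a^2 + 8*a + 7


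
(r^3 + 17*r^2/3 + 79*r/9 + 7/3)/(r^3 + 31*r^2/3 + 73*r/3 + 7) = (r + 7/3)/(r + 7)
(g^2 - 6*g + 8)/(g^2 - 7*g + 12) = (g - 2)/(g - 3)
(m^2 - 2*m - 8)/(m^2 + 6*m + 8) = (m - 4)/(m + 4)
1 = 1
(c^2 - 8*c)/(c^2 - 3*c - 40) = c/(c + 5)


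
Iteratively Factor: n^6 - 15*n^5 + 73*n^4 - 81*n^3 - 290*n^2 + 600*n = (n - 5)*(n^5 - 10*n^4 + 23*n^3 + 34*n^2 - 120*n) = (n - 5)*(n - 3)*(n^4 - 7*n^3 + 2*n^2 + 40*n) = n*(n - 5)*(n - 3)*(n^3 - 7*n^2 + 2*n + 40) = n*(n - 5)^2*(n - 3)*(n^2 - 2*n - 8) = n*(n - 5)^2*(n - 4)*(n - 3)*(n + 2)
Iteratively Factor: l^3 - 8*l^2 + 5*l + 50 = (l - 5)*(l^2 - 3*l - 10) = (l - 5)^2*(l + 2)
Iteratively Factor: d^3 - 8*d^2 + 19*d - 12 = (d - 1)*(d^2 - 7*d + 12) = (d - 4)*(d - 1)*(d - 3)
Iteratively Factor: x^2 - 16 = (x - 4)*(x + 4)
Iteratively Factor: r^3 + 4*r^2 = (r)*(r^2 + 4*r) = r*(r + 4)*(r)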